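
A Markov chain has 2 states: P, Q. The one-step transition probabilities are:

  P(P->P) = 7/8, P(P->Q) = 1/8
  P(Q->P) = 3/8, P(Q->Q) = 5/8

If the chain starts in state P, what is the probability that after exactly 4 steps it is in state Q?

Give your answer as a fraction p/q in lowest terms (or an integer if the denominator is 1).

Answer: 15/64

Derivation:
Computing P^4 by repeated multiplication:
P^1 =
  P: [7/8, 1/8]
  Q: [3/8, 5/8]
P^2 =
  P: [13/16, 3/16]
  Q: [9/16, 7/16]
P^3 =
  P: [25/32, 7/32]
  Q: [21/32, 11/32]
P^4 =
  P: [49/64, 15/64]
  Q: [45/64, 19/64]

(P^4)[P -> Q] = 15/64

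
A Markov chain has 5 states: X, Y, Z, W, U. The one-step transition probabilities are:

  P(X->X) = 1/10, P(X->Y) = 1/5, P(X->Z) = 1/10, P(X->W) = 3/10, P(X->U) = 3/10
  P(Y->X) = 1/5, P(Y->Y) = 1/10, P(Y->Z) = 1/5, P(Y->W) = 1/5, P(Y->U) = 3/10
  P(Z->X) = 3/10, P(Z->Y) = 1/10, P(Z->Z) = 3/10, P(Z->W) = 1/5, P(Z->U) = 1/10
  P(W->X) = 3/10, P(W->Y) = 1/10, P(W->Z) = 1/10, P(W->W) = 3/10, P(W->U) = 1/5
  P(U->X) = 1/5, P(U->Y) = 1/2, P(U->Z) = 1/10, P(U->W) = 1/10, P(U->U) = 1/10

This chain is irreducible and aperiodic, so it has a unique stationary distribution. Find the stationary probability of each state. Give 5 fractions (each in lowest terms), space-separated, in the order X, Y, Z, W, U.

Answer: 2251/10431 2129/10431 1570/10431 2329/10431 2152/10431

Derivation:
The stationary distribution satisfies pi = pi * P, i.e.:
  pi_X = 1/10*pi_X + 1/5*pi_Y + 3/10*pi_Z + 3/10*pi_W + 1/5*pi_U
  pi_Y = 1/5*pi_X + 1/10*pi_Y + 1/10*pi_Z + 1/10*pi_W + 1/2*pi_U
  pi_Z = 1/10*pi_X + 1/5*pi_Y + 3/10*pi_Z + 1/10*pi_W + 1/10*pi_U
  pi_W = 3/10*pi_X + 1/5*pi_Y + 1/5*pi_Z + 3/10*pi_W + 1/10*pi_U
  pi_U = 3/10*pi_X + 3/10*pi_Y + 1/10*pi_Z + 1/5*pi_W + 1/10*pi_U
with normalization: pi_X + pi_Y + pi_Z + pi_W + pi_U = 1.

Using the first 4 balance equations plus normalization, the linear system A*pi = b is:
  [-9/10, 1/5, 3/10, 3/10, 1/5] . pi = 0
  [1/5, -9/10, 1/10, 1/10, 1/2] . pi = 0
  [1/10, 1/5, -7/10, 1/10, 1/10] . pi = 0
  [3/10, 1/5, 1/5, -7/10, 1/10] . pi = 0
  [1, 1, 1, 1, 1] . pi = 1

Solving yields:
  pi_X = 2251/10431
  pi_Y = 2129/10431
  pi_Z = 1570/10431
  pi_W = 2329/10431
  pi_U = 2152/10431

Verification (pi * P):
  2251/10431*1/10 + 2129/10431*1/5 + 1570/10431*3/10 + 2329/10431*3/10 + 2152/10431*1/5 = 2251/10431 = pi_X  (ok)
  2251/10431*1/5 + 2129/10431*1/10 + 1570/10431*1/10 + 2329/10431*1/10 + 2152/10431*1/2 = 2129/10431 = pi_Y  (ok)
  2251/10431*1/10 + 2129/10431*1/5 + 1570/10431*3/10 + 2329/10431*1/10 + 2152/10431*1/10 = 1570/10431 = pi_Z  (ok)
  2251/10431*3/10 + 2129/10431*1/5 + 1570/10431*1/5 + 2329/10431*3/10 + 2152/10431*1/10 = 2329/10431 = pi_W  (ok)
  2251/10431*3/10 + 2129/10431*3/10 + 1570/10431*1/10 + 2329/10431*1/5 + 2152/10431*1/10 = 2152/10431 = pi_U  (ok)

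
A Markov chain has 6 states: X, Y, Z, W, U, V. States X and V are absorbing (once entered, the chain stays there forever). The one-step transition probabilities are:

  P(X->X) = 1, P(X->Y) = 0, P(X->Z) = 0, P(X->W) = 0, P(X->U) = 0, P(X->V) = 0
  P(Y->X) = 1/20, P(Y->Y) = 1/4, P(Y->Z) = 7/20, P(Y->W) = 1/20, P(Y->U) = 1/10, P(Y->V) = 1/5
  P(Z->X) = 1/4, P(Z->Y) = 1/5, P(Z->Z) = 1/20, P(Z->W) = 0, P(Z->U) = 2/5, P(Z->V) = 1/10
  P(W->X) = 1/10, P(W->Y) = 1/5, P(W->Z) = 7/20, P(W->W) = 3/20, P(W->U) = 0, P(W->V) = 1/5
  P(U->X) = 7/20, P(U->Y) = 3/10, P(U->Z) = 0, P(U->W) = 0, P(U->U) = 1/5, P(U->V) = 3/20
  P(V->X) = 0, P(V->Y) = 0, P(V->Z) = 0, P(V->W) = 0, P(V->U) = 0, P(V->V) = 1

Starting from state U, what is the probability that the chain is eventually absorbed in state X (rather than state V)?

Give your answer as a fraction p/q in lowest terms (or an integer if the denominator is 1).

Answer: 35801/58316

Derivation:
Let a_i = P(absorbed in X | start in state i).
Boundary conditions: a_X = 1, a_V = 0.
For each transient state i, a_i = sum_j P(i->j) * a_j:
  a_Y = 1/20*a_X + 1/4*a_Y + 7/20*a_Z + 1/20*a_W + 1/10*a_U + 1/5*a_V
  a_Z = 1/4*a_X + 1/5*a_Y + 1/20*a_Z + 0*a_W + 2/5*a_U + 1/10*a_V
  a_W = 1/10*a_X + 1/5*a_Y + 7/20*a_Z + 3/20*a_W + 0*a_U + 1/5*a_V
  a_U = 7/20*a_X + 3/10*a_Y + 0*a_Z + 0*a_W + 1/5*a_U + 3/20*a_V

Substituting a_X = 1 and a_V = 0, rearrange to (I - Q) a = r where r[i] = P(i -> X):
  [3/4, -7/20, -1/20, -1/10] . (a_Y, a_Z, a_W, a_U) = 1/20
  [-1/5, 19/20, 0, -2/5] . (a_Y, a_Z, a_W, a_U) = 1/4
  [-1/5, -7/20, 17/20, 0] . (a_Y, a_Z, a_W, a_U) = 1/10
  [-3/10, 0, 0, 4/5] . (a_Y, a_Z, a_W, a_U) = 7/20

Solving yields:
  a_Y = 13717/29158
  a_Z = 9049/14579
  a_W = 7055/14579
  a_U = 35801/58316

Starting state is U, so the absorption probability is a_U = 35801/58316.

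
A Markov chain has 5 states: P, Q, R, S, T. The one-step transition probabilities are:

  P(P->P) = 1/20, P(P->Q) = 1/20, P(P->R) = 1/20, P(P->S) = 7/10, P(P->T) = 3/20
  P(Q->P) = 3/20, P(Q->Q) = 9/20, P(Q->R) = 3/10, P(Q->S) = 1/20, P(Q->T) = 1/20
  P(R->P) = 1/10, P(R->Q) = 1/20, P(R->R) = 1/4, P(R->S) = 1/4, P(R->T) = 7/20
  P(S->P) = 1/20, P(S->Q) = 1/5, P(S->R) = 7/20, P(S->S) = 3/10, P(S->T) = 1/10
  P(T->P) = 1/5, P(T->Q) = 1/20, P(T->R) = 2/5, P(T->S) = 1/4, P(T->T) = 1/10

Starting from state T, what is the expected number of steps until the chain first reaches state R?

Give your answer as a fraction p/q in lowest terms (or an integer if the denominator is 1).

Let h_i = expected steps to first reach R from state i.
Boundary: h_R = 0.
First-step equations for the other states:
  h_P = 1 + 1/20*h_P + 1/20*h_Q + 1/20*h_R + 7/10*h_S + 3/20*h_T
  h_Q = 1 + 3/20*h_P + 9/20*h_Q + 3/10*h_R + 1/20*h_S + 1/20*h_T
  h_S = 1 + 1/20*h_P + 1/5*h_Q + 7/20*h_R + 3/10*h_S + 1/10*h_T
  h_T = 1 + 1/5*h_P + 1/20*h_Q + 2/5*h_R + 1/4*h_S + 1/10*h_T

Substituting h_R = 0 and rearranging gives the linear system (I - Q) h = 1:
  [19/20, -1/20, -7/10, -3/20] . (h_P, h_Q, h_S, h_T) = 1
  [-3/20, 11/20, -1/20, -1/20] . (h_P, h_Q, h_S, h_T) = 1
  [-1/20, -1/5, 7/10, -1/10] . (h_P, h_Q, h_S, h_T) = 1
  [-1/5, -1/20, -1/4, 9/10] . (h_P, h_Q, h_S, h_T) = 1

Solving yields:
  h_P = 154260/38117
  h_Q = 132980/38117
  h_S = 120240/38117
  h_T = 117420/38117

Starting state is T, so the expected hitting time is h_T = 117420/38117.

Answer: 117420/38117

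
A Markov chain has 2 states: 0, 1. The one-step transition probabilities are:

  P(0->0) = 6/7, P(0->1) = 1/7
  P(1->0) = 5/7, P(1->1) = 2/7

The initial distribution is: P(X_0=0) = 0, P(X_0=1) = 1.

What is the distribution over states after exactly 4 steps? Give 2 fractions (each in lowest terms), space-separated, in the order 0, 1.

Propagating the distribution step by step (d_{t+1} = d_t * P):
d_0 = (0=0, 1=1)
  d_1[0] = 0*6/7 + 1*5/7 = 5/7
  d_1[1] = 0*1/7 + 1*2/7 = 2/7
d_1 = (0=5/7, 1=2/7)
  d_2[0] = 5/7*6/7 + 2/7*5/7 = 40/49
  d_2[1] = 5/7*1/7 + 2/7*2/7 = 9/49
d_2 = (0=40/49, 1=9/49)
  d_3[0] = 40/49*6/7 + 9/49*5/7 = 285/343
  d_3[1] = 40/49*1/7 + 9/49*2/7 = 58/343
d_3 = (0=285/343, 1=58/343)
  d_4[0] = 285/343*6/7 + 58/343*5/7 = 2000/2401
  d_4[1] = 285/343*1/7 + 58/343*2/7 = 401/2401
d_4 = (0=2000/2401, 1=401/2401)

Answer: 2000/2401 401/2401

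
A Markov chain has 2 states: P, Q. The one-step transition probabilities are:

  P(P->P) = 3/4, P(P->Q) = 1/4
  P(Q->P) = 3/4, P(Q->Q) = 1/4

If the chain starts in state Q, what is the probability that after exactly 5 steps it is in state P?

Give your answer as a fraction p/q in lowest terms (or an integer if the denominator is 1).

Answer: 3/4

Derivation:
Computing P^5 by repeated multiplication:
P^1 =
  P: [3/4, 1/4]
  Q: [3/4, 1/4]
P^2 =
  P: [3/4, 1/4]
  Q: [3/4, 1/4]
P^3 =
  P: [3/4, 1/4]
  Q: [3/4, 1/4]
P^4 =
  P: [3/4, 1/4]
  Q: [3/4, 1/4]
P^5 =
  P: [3/4, 1/4]
  Q: [3/4, 1/4]

(P^5)[Q -> P] = 3/4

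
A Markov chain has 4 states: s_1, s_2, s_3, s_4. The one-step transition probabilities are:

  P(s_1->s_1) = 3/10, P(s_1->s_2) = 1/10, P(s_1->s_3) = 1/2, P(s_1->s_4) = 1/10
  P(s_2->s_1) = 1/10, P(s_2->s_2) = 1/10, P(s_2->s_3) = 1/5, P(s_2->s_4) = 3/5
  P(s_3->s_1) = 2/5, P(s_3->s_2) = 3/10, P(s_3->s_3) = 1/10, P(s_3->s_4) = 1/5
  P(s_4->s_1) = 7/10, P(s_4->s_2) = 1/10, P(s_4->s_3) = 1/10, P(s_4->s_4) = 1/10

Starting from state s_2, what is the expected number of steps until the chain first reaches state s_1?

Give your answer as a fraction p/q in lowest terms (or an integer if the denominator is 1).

Let h_i = expected steps to first reach s_1 from state i.
Boundary: h_s_1 = 0.
First-step equations for the other states:
  h_s_2 = 1 + 1/10*h_s_1 + 1/10*h_s_2 + 1/5*h_s_3 + 3/5*h_s_4
  h_s_3 = 1 + 2/5*h_s_1 + 3/10*h_s_2 + 1/10*h_s_3 + 1/5*h_s_4
  h_s_4 = 1 + 7/10*h_s_1 + 1/10*h_s_2 + 1/10*h_s_3 + 1/10*h_s_4

Substituting h_s_1 = 0 and rearranging gives the linear system (I - Q) h = 1:
  [9/10, -1/5, -3/5] . (h_s_2, h_s_3, h_s_4) = 1
  [-3/10, 9/10, -1/5] . (h_s_2, h_s_3, h_s_4) = 1
  [-1/10, -1/10, 9/10] . (h_s_2, h_s_3, h_s_4) = 1

Solving yields:
  h_s_2 = 230/83
  h_s_3 = 200/83
  h_s_4 = 140/83

Starting state is s_2, so the expected hitting time is h_s_2 = 230/83.

Answer: 230/83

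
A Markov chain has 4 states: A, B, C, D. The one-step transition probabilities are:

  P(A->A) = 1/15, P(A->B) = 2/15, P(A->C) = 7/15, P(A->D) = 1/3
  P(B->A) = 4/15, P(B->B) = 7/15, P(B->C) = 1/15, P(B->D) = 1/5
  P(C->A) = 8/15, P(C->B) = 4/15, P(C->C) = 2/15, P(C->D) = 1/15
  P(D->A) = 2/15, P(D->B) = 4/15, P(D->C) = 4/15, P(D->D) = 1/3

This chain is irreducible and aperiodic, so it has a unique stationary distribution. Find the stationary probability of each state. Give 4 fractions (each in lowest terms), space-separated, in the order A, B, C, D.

Answer: 19/77 45/154 5/22 18/77

Derivation:
The stationary distribution satisfies pi = pi * P, i.e.:
  pi_A = 1/15*pi_A + 4/15*pi_B + 8/15*pi_C + 2/15*pi_D
  pi_B = 2/15*pi_A + 7/15*pi_B + 4/15*pi_C + 4/15*pi_D
  pi_C = 7/15*pi_A + 1/15*pi_B + 2/15*pi_C + 4/15*pi_D
  pi_D = 1/3*pi_A + 1/5*pi_B + 1/15*pi_C + 1/3*pi_D
with normalization: pi_A + pi_B + pi_C + pi_D = 1.

Using the first 3 balance equations plus normalization, the linear system A*pi = b is:
  [-14/15, 4/15, 8/15, 2/15] . pi = 0
  [2/15, -8/15, 4/15, 4/15] . pi = 0
  [7/15, 1/15, -13/15, 4/15] . pi = 0
  [1, 1, 1, 1] . pi = 1

Solving yields:
  pi_A = 19/77
  pi_B = 45/154
  pi_C = 5/22
  pi_D = 18/77

Verification (pi * P):
  19/77*1/15 + 45/154*4/15 + 5/22*8/15 + 18/77*2/15 = 19/77 = pi_A  (ok)
  19/77*2/15 + 45/154*7/15 + 5/22*4/15 + 18/77*4/15 = 45/154 = pi_B  (ok)
  19/77*7/15 + 45/154*1/15 + 5/22*2/15 + 18/77*4/15 = 5/22 = pi_C  (ok)
  19/77*1/3 + 45/154*1/5 + 5/22*1/15 + 18/77*1/3 = 18/77 = pi_D  (ok)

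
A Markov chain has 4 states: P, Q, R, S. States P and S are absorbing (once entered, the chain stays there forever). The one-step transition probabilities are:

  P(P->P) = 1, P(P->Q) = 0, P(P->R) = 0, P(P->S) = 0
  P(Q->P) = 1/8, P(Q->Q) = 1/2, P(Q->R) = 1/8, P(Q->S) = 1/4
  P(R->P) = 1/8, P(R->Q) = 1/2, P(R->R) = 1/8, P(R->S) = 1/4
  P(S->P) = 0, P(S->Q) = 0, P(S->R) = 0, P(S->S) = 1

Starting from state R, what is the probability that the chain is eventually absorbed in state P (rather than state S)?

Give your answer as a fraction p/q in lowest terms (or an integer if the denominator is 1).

Answer: 1/3

Derivation:
Let a_i = P(absorbed in P | start in state i).
Boundary conditions: a_P = 1, a_S = 0.
For each transient state i, a_i = sum_j P(i->j) * a_j:
  a_Q = 1/8*a_P + 1/2*a_Q + 1/8*a_R + 1/4*a_S
  a_R = 1/8*a_P + 1/2*a_Q + 1/8*a_R + 1/4*a_S

Substituting a_P = 1 and a_S = 0, rearrange to (I - Q) a = r where r[i] = P(i -> P):
  [1/2, -1/8] . (a_Q, a_R) = 1/8
  [-1/2, 7/8] . (a_Q, a_R) = 1/8

Solving yields:
  a_Q = 1/3
  a_R = 1/3

Starting state is R, so the absorption probability is a_R = 1/3.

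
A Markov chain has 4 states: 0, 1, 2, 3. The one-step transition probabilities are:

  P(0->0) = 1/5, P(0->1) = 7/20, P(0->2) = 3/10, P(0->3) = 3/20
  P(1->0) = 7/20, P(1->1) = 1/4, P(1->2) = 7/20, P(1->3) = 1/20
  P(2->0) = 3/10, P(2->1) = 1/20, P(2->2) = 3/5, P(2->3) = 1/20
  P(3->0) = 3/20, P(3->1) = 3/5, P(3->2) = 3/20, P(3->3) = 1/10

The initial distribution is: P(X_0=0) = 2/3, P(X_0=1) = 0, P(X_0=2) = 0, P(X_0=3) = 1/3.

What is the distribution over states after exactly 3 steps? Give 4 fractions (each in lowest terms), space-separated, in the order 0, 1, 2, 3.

Propagating the distribution step by step (d_{t+1} = d_t * P):
d_0 = (0=2/3, 1=0, 2=0, 3=1/3)
  d_1[0] = 2/3*1/5 + 0*7/20 + 0*3/10 + 1/3*3/20 = 11/60
  d_1[1] = 2/3*7/20 + 0*1/4 + 0*1/20 + 1/3*3/5 = 13/30
  d_1[2] = 2/3*3/10 + 0*7/20 + 0*3/5 + 1/3*3/20 = 1/4
  d_1[3] = 2/3*3/20 + 0*1/20 + 0*1/20 + 1/3*1/10 = 2/15
d_1 = (0=11/60, 1=13/30, 2=1/4, 3=2/15)
  d_2[0] = 11/60*1/5 + 13/30*7/20 + 1/4*3/10 + 2/15*3/20 = 17/60
  d_2[1] = 11/60*7/20 + 13/30*1/4 + 1/4*1/20 + 2/15*3/5 = 53/200
  d_2[2] = 11/60*3/10 + 13/30*7/20 + 1/4*3/5 + 2/15*3/20 = 113/300
  d_2[3] = 11/60*3/20 + 13/30*1/20 + 1/4*1/20 + 2/15*1/10 = 3/40
d_2 = (0=17/60, 1=53/200, 2=113/300, 3=3/40)
  d_3[0] = 17/60*1/5 + 53/200*7/20 + 113/300*3/10 + 3/40*3/20 = 821/3000
  d_3[1] = 17/60*7/20 + 53/200*1/4 + 113/300*1/20 + 3/40*3/5 = 917/4000
  d_3[2] = 17/60*3/10 + 53/200*7/20 + 113/300*3/5 + 3/40*3/20 = 83/200
  d_3[3] = 17/60*3/20 + 53/200*1/20 + 113/300*1/20 + 3/40*1/10 = 197/2400
d_3 = (0=821/3000, 1=917/4000, 2=83/200, 3=197/2400)

Answer: 821/3000 917/4000 83/200 197/2400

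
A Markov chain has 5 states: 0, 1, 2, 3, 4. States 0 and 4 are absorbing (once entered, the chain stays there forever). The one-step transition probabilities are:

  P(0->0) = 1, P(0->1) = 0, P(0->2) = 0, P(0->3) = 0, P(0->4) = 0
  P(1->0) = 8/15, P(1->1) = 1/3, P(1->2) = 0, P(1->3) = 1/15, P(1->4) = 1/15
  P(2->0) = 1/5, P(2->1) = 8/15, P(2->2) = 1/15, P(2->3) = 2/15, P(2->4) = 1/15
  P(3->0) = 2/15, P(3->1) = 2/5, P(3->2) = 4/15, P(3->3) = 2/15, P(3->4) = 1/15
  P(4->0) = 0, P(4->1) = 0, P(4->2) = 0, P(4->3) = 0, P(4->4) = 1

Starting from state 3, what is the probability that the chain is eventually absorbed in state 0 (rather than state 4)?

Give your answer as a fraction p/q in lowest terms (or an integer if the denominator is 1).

Let a_i = P(absorbed in 0 | start in state i).
Boundary conditions: a_0 = 1, a_4 = 0.
For each transient state i, a_i = sum_j P(i->j) * a_j:
  a_1 = 8/15*a_0 + 1/3*a_1 + 0*a_2 + 1/15*a_3 + 1/15*a_4
  a_2 = 1/5*a_0 + 8/15*a_1 + 1/15*a_2 + 2/15*a_3 + 1/15*a_4
  a_3 = 2/15*a_0 + 2/5*a_1 + 4/15*a_2 + 2/15*a_3 + 1/15*a_4

Substituting a_0 = 1 and a_4 = 0, rearrange to (I - Q) a = r where r[i] = P(i -> 0):
  [2/3, 0, -1/15] . (a_1, a_2, a_3) = 8/15
  [-8/15, 14/15, -2/15] . (a_1, a_2, a_3) = 1/5
  [-2/5, -4/15, 13/15] . (a_1, a_2, a_3) = 2/15

Solving yields:
  a_1 = 179/203
  a_2 = 339/406
  a_3 = 166/203

Starting state is 3, so the absorption probability is a_3 = 166/203.

Answer: 166/203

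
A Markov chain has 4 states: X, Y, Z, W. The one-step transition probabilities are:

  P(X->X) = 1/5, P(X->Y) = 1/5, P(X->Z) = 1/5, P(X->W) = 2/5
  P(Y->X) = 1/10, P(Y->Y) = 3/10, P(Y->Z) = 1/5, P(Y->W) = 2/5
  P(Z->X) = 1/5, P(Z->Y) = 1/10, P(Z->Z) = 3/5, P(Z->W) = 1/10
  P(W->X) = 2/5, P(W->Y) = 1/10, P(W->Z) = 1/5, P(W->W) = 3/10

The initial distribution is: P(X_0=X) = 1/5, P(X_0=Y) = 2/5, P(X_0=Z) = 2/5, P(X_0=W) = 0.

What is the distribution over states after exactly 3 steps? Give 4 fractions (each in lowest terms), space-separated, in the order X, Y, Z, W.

Answer: 593/2500 387/2500 211/625 169/625

Derivation:
Propagating the distribution step by step (d_{t+1} = d_t * P):
d_0 = (X=1/5, Y=2/5, Z=2/5, W=0)
  d_1[X] = 1/5*1/5 + 2/5*1/10 + 2/5*1/5 + 0*2/5 = 4/25
  d_1[Y] = 1/5*1/5 + 2/5*3/10 + 2/5*1/10 + 0*1/10 = 1/5
  d_1[Z] = 1/5*1/5 + 2/5*1/5 + 2/5*3/5 + 0*1/5 = 9/25
  d_1[W] = 1/5*2/5 + 2/5*2/5 + 2/5*1/10 + 0*3/10 = 7/25
d_1 = (X=4/25, Y=1/5, Z=9/25, W=7/25)
  d_2[X] = 4/25*1/5 + 1/5*1/10 + 9/25*1/5 + 7/25*2/5 = 59/250
  d_2[Y] = 4/25*1/5 + 1/5*3/10 + 9/25*1/10 + 7/25*1/10 = 39/250
  d_2[Z] = 4/25*1/5 + 1/5*1/5 + 9/25*3/5 + 7/25*1/5 = 43/125
  d_2[W] = 4/25*2/5 + 1/5*2/5 + 9/25*1/10 + 7/25*3/10 = 33/125
d_2 = (X=59/250, Y=39/250, Z=43/125, W=33/125)
  d_3[X] = 59/250*1/5 + 39/250*1/10 + 43/125*1/5 + 33/125*2/5 = 593/2500
  d_3[Y] = 59/250*1/5 + 39/250*3/10 + 43/125*1/10 + 33/125*1/10 = 387/2500
  d_3[Z] = 59/250*1/5 + 39/250*1/5 + 43/125*3/5 + 33/125*1/5 = 211/625
  d_3[W] = 59/250*2/5 + 39/250*2/5 + 43/125*1/10 + 33/125*3/10 = 169/625
d_3 = (X=593/2500, Y=387/2500, Z=211/625, W=169/625)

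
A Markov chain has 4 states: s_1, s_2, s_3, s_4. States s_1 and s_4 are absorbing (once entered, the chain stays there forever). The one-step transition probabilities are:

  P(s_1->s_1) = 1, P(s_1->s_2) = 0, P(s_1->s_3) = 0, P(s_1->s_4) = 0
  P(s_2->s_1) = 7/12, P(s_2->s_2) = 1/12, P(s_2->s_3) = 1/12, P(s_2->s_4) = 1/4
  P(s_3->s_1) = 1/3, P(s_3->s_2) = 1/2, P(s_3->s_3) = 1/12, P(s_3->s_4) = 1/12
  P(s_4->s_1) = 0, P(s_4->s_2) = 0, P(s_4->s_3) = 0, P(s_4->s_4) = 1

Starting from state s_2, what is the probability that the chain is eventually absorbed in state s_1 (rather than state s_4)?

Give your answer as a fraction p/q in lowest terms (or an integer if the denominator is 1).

Let a_i = P(absorbed in s_1 | start in state i).
Boundary conditions: a_s_1 = 1, a_s_4 = 0.
For each transient state i, a_i = sum_j P(i->j) * a_j:
  a_s_2 = 7/12*a_s_1 + 1/12*a_s_2 + 1/12*a_s_3 + 1/4*a_s_4
  a_s_3 = 1/3*a_s_1 + 1/2*a_s_2 + 1/12*a_s_3 + 1/12*a_s_4

Substituting a_s_1 = 1 and a_s_4 = 0, rearrange to (I - Q) a = r where r[i] = P(i -> s_1):
  [11/12, -1/12] . (a_s_2, a_s_3) = 7/12
  [-1/2, 11/12] . (a_s_2, a_s_3) = 1/3

Solving yields:
  a_s_2 = 81/115
  a_s_3 = 86/115

Starting state is s_2, so the absorption probability is a_s_2 = 81/115.

Answer: 81/115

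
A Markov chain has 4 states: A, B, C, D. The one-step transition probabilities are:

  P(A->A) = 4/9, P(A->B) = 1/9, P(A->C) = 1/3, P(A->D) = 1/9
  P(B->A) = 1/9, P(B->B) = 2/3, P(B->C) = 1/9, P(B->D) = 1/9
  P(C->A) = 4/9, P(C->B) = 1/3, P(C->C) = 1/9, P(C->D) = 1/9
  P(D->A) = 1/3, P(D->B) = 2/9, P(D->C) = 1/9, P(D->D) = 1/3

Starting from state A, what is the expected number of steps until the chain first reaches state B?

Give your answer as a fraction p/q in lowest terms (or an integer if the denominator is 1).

Answer: 11/2

Derivation:
Let h_i = expected steps to first reach B from state i.
Boundary: h_B = 0.
First-step equations for the other states:
  h_A = 1 + 4/9*h_A + 1/9*h_B + 1/3*h_C + 1/9*h_D
  h_C = 1 + 4/9*h_A + 1/3*h_B + 1/9*h_C + 1/9*h_D
  h_D = 1 + 1/3*h_A + 2/9*h_B + 1/9*h_C + 1/3*h_D

Substituting h_B = 0 and rearranging gives the linear system (I - Q) h = 1:
  [5/9, -1/3, -1/9] . (h_A, h_C, h_D) = 1
  [-4/9, 8/9, -1/9] . (h_A, h_C, h_D) = 1
  [-1/3, -1/9, 2/3] . (h_A, h_C, h_D) = 1

Solving yields:
  h_A = 11/2
  h_C = 9/2
  h_D = 5

Starting state is A, so the expected hitting time is h_A = 11/2.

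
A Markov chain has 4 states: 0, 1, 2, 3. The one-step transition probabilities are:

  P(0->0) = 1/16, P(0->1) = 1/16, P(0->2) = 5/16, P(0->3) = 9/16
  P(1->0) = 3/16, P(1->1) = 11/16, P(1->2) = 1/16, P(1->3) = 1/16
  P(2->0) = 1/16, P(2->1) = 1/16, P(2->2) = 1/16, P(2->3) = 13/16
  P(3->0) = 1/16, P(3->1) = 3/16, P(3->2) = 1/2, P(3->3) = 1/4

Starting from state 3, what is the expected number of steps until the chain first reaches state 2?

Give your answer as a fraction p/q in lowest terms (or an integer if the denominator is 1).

Answer: 528/173

Derivation:
Let h_i = expected steps to first reach 2 from state i.
Boundary: h_2 = 0.
First-step equations for the other states:
  h_0 = 1 + 1/16*h_0 + 1/16*h_1 + 5/16*h_2 + 9/16*h_3
  h_1 = 1 + 3/16*h_0 + 11/16*h_1 + 1/16*h_2 + 1/16*h_3
  h_3 = 1 + 1/16*h_0 + 3/16*h_1 + 1/2*h_2 + 1/4*h_3

Substituting h_2 = 0 and rearranging gives the linear system (I - Q) h = 1:
  [15/16, -1/16, -9/16] . (h_0, h_1, h_3) = 1
  [-3/16, 5/16, -1/16] . (h_0, h_1, h_3) = 1
  [-1/16, -3/16, 3/4] . (h_0, h_1, h_3) = 1

Solving yields:
  h_0 = 568/173
  h_1 = 1000/173
  h_3 = 528/173

Starting state is 3, so the expected hitting time is h_3 = 528/173.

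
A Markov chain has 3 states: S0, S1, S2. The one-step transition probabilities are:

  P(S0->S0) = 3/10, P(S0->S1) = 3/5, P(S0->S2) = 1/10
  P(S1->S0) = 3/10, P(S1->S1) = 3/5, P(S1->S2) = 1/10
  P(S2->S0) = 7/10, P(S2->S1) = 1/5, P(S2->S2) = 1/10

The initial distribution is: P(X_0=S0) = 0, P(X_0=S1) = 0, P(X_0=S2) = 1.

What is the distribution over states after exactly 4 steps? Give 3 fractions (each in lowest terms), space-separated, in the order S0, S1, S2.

Propagating the distribution step by step (d_{t+1} = d_t * P):
d_0 = (S0=0, S1=0, S2=1)
  d_1[S0] = 0*3/10 + 0*3/10 + 1*7/10 = 7/10
  d_1[S1] = 0*3/5 + 0*3/5 + 1*1/5 = 1/5
  d_1[S2] = 0*1/10 + 0*1/10 + 1*1/10 = 1/10
d_1 = (S0=7/10, S1=1/5, S2=1/10)
  d_2[S0] = 7/10*3/10 + 1/5*3/10 + 1/10*7/10 = 17/50
  d_2[S1] = 7/10*3/5 + 1/5*3/5 + 1/10*1/5 = 14/25
  d_2[S2] = 7/10*1/10 + 1/5*1/10 + 1/10*1/10 = 1/10
d_2 = (S0=17/50, S1=14/25, S2=1/10)
  d_3[S0] = 17/50*3/10 + 14/25*3/10 + 1/10*7/10 = 17/50
  d_3[S1] = 17/50*3/5 + 14/25*3/5 + 1/10*1/5 = 14/25
  d_3[S2] = 17/50*1/10 + 14/25*1/10 + 1/10*1/10 = 1/10
d_3 = (S0=17/50, S1=14/25, S2=1/10)
  d_4[S0] = 17/50*3/10 + 14/25*3/10 + 1/10*7/10 = 17/50
  d_4[S1] = 17/50*3/5 + 14/25*3/5 + 1/10*1/5 = 14/25
  d_4[S2] = 17/50*1/10 + 14/25*1/10 + 1/10*1/10 = 1/10
d_4 = (S0=17/50, S1=14/25, S2=1/10)

Answer: 17/50 14/25 1/10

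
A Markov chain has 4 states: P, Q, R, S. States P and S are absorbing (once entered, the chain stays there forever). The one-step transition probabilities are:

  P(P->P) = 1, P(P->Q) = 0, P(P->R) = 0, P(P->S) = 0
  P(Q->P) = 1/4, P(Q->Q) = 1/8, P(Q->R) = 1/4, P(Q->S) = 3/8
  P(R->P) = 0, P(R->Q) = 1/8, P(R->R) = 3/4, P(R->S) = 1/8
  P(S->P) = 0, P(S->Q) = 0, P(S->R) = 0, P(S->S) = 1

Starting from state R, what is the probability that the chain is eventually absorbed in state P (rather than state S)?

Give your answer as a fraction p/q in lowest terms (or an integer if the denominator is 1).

Answer: 1/6

Derivation:
Let a_i = P(absorbed in P | start in state i).
Boundary conditions: a_P = 1, a_S = 0.
For each transient state i, a_i = sum_j P(i->j) * a_j:
  a_Q = 1/4*a_P + 1/8*a_Q + 1/4*a_R + 3/8*a_S
  a_R = 0*a_P + 1/8*a_Q + 3/4*a_R + 1/8*a_S

Substituting a_P = 1 and a_S = 0, rearrange to (I - Q) a = r where r[i] = P(i -> P):
  [7/8, -1/4] . (a_Q, a_R) = 1/4
  [-1/8, 1/4] . (a_Q, a_R) = 0

Solving yields:
  a_Q = 1/3
  a_R = 1/6

Starting state is R, so the absorption probability is a_R = 1/6.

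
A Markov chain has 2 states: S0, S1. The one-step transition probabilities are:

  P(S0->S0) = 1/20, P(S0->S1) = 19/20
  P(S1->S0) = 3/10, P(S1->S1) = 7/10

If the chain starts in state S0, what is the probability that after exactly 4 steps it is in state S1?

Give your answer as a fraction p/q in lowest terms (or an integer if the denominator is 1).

Computing P^4 by repeated multiplication:
P^1 =
  S0: [1/20, 19/20]
  S1: [3/10, 7/10]
P^2 =
  S0: [23/80, 57/80]
  S1: [9/40, 31/40]
P^3 =
  S0: [73/320, 247/320]
  S1: [39/160, 121/160]
P^4 =
  S0: [311/1280, 969/1280]
  S1: [153/640, 487/640]

(P^4)[S0 -> S1] = 969/1280

Answer: 969/1280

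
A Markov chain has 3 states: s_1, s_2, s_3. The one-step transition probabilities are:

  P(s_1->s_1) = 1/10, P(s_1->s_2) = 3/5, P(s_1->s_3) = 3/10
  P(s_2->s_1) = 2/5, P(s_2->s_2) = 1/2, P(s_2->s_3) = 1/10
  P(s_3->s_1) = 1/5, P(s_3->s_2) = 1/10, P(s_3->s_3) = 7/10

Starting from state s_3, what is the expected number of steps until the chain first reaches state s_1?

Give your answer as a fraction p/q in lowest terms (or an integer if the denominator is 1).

Answer: 30/7

Derivation:
Let h_i = expected steps to first reach s_1 from state i.
Boundary: h_s_1 = 0.
First-step equations for the other states:
  h_s_2 = 1 + 2/5*h_s_1 + 1/2*h_s_2 + 1/10*h_s_3
  h_s_3 = 1 + 1/5*h_s_1 + 1/10*h_s_2 + 7/10*h_s_3

Substituting h_s_1 = 0 and rearranging gives the linear system (I - Q) h = 1:
  [1/2, -1/10] . (h_s_2, h_s_3) = 1
  [-1/10, 3/10] . (h_s_2, h_s_3) = 1

Solving yields:
  h_s_2 = 20/7
  h_s_3 = 30/7

Starting state is s_3, so the expected hitting time is h_s_3 = 30/7.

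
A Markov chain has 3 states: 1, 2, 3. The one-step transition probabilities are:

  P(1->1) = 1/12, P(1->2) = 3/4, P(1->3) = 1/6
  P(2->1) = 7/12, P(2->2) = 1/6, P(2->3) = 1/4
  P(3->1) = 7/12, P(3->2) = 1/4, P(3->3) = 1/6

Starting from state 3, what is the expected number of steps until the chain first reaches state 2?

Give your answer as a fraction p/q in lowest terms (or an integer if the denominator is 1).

Answer: 9/4

Derivation:
Let h_i = expected steps to first reach 2 from state i.
Boundary: h_2 = 0.
First-step equations for the other states:
  h_1 = 1 + 1/12*h_1 + 3/4*h_2 + 1/6*h_3
  h_3 = 1 + 7/12*h_1 + 1/4*h_2 + 1/6*h_3

Substituting h_2 = 0 and rearranging gives the linear system (I - Q) h = 1:
  [11/12, -1/6] . (h_1, h_3) = 1
  [-7/12, 5/6] . (h_1, h_3) = 1

Solving yields:
  h_1 = 3/2
  h_3 = 9/4

Starting state is 3, so the expected hitting time is h_3 = 9/4.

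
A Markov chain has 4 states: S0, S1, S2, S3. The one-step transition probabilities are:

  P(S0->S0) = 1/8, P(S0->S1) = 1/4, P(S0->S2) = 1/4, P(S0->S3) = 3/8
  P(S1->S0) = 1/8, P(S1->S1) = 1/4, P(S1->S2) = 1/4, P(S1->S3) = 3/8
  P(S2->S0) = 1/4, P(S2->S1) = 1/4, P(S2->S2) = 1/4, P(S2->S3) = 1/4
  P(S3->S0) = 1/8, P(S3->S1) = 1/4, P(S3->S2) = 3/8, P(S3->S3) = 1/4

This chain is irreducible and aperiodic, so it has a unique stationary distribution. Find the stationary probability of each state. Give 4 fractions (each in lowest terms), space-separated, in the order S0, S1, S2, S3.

Answer: 47/292 1/4 21/73 22/73

Derivation:
The stationary distribution satisfies pi = pi * P, i.e.:
  pi_S0 = 1/8*pi_S0 + 1/8*pi_S1 + 1/4*pi_S2 + 1/8*pi_S3
  pi_S1 = 1/4*pi_S0 + 1/4*pi_S1 + 1/4*pi_S2 + 1/4*pi_S3
  pi_S2 = 1/4*pi_S0 + 1/4*pi_S1 + 1/4*pi_S2 + 3/8*pi_S3
  pi_S3 = 3/8*pi_S0 + 3/8*pi_S1 + 1/4*pi_S2 + 1/4*pi_S3
with normalization: pi_S0 + pi_S1 + pi_S2 + pi_S3 = 1.

Using the first 3 balance equations plus normalization, the linear system A*pi = b is:
  [-7/8, 1/8, 1/4, 1/8] . pi = 0
  [1/4, -3/4, 1/4, 1/4] . pi = 0
  [1/4, 1/4, -3/4, 3/8] . pi = 0
  [1, 1, 1, 1] . pi = 1

Solving yields:
  pi_S0 = 47/292
  pi_S1 = 1/4
  pi_S2 = 21/73
  pi_S3 = 22/73

Verification (pi * P):
  47/292*1/8 + 1/4*1/8 + 21/73*1/4 + 22/73*1/8 = 47/292 = pi_S0  (ok)
  47/292*1/4 + 1/4*1/4 + 21/73*1/4 + 22/73*1/4 = 1/4 = pi_S1  (ok)
  47/292*1/4 + 1/4*1/4 + 21/73*1/4 + 22/73*3/8 = 21/73 = pi_S2  (ok)
  47/292*3/8 + 1/4*3/8 + 21/73*1/4 + 22/73*1/4 = 22/73 = pi_S3  (ok)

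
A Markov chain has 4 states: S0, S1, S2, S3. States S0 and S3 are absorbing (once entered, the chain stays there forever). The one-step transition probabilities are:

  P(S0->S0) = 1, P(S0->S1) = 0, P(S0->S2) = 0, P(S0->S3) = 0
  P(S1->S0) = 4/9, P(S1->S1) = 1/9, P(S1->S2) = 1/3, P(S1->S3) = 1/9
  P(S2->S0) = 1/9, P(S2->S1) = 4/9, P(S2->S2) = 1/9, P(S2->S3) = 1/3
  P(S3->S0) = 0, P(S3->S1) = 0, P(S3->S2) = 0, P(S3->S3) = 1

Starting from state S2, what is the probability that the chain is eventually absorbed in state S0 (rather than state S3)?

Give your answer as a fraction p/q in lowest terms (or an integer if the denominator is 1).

Answer: 6/13

Derivation:
Let a_i = P(absorbed in S0 | start in state i).
Boundary conditions: a_S0 = 1, a_S3 = 0.
For each transient state i, a_i = sum_j P(i->j) * a_j:
  a_S1 = 4/9*a_S0 + 1/9*a_S1 + 1/3*a_S2 + 1/9*a_S3
  a_S2 = 1/9*a_S0 + 4/9*a_S1 + 1/9*a_S2 + 1/3*a_S3

Substituting a_S0 = 1 and a_S3 = 0, rearrange to (I - Q) a = r where r[i] = P(i -> S0):
  [8/9, -1/3] . (a_S1, a_S2) = 4/9
  [-4/9, 8/9] . (a_S1, a_S2) = 1/9

Solving yields:
  a_S1 = 35/52
  a_S2 = 6/13

Starting state is S2, so the absorption probability is a_S2 = 6/13.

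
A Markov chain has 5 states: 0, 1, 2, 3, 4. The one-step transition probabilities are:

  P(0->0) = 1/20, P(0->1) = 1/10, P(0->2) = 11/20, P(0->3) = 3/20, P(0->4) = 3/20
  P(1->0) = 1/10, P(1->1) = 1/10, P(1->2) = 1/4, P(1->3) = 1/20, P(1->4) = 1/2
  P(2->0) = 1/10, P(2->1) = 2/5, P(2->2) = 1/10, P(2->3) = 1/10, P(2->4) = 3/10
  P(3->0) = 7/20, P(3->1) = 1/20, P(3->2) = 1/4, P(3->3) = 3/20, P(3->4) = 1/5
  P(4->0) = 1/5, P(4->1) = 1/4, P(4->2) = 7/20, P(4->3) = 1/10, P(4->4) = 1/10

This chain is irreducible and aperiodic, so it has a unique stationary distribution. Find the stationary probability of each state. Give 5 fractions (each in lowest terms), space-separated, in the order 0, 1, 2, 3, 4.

The stationary distribution satisfies pi = pi * P, i.e.:
  pi_0 = 1/20*pi_0 + 1/10*pi_1 + 1/10*pi_2 + 7/20*pi_3 + 1/5*pi_4
  pi_1 = 1/10*pi_0 + 1/10*pi_1 + 2/5*pi_2 + 1/20*pi_3 + 1/4*pi_4
  pi_2 = 11/20*pi_0 + 1/4*pi_1 + 1/10*pi_2 + 1/4*pi_3 + 7/20*pi_4
  pi_3 = 3/20*pi_0 + 1/20*pi_1 + 1/10*pi_2 + 3/20*pi_3 + 1/10*pi_4
  pi_4 = 3/20*pi_0 + 1/2*pi_1 + 3/10*pi_2 + 1/5*pi_3 + 1/10*pi_4
with normalization: pi_0 + pi_1 + pi_2 + pi_3 + pi_4 = 1.

Using the first 4 balance equations plus normalization, the linear system A*pi = b is:
  [-19/20, 1/10, 1/10, 7/20, 1/5] . pi = 0
  [1/10, -9/10, 2/5, 1/20, 1/4] . pi = 0
  [11/20, 1/4, -9/10, 1/4, 7/20] . pi = 0
  [3/20, 1/20, 1/10, -17/20, 1/10] . pi = 0
  [1, 1, 1, 1, 1] . pi = 1

Solving yields:
  pi_0 = 36106/250525
  pi_1 = 54404/250525
  pi_2 = 69539/250525
  pi_3 = 25408/250525
  pi_4 = 65068/250525

Verification (pi * P):
  36106/250525*1/20 + 54404/250525*1/10 + 69539/250525*1/10 + 25408/250525*7/20 + 65068/250525*1/5 = 36106/250525 = pi_0  (ok)
  36106/250525*1/10 + 54404/250525*1/10 + 69539/250525*2/5 + 25408/250525*1/20 + 65068/250525*1/4 = 54404/250525 = pi_1  (ok)
  36106/250525*11/20 + 54404/250525*1/4 + 69539/250525*1/10 + 25408/250525*1/4 + 65068/250525*7/20 = 69539/250525 = pi_2  (ok)
  36106/250525*3/20 + 54404/250525*1/20 + 69539/250525*1/10 + 25408/250525*3/20 + 65068/250525*1/10 = 25408/250525 = pi_3  (ok)
  36106/250525*3/20 + 54404/250525*1/2 + 69539/250525*3/10 + 25408/250525*1/5 + 65068/250525*1/10 = 65068/250525 = pi_4  (ok)

Answer: 36106/250525 54404/250525 69539/250525 25408/250525 65068/250525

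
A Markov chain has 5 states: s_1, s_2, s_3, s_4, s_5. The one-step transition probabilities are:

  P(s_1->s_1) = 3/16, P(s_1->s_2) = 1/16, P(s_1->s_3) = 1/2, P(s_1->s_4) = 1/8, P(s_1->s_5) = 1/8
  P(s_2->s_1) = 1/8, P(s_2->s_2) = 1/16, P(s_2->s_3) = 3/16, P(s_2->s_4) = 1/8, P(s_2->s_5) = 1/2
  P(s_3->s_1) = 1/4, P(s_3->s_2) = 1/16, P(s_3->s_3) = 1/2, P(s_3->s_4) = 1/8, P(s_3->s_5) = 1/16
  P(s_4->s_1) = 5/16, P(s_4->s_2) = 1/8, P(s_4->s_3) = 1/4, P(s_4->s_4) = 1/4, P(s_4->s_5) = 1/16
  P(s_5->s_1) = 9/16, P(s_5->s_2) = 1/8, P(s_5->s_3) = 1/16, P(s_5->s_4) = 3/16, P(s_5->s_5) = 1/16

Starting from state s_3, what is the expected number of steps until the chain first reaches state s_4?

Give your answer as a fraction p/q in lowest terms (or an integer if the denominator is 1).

Answer: 22160/2921

Derivation:
Let h_i = expected steps to first reach s_4 from state i.
Boundary: h_s_4 = 0.
First-step equations for the other states:
  h_s_1 = 1 + 3/16*h_s_1 + 1/16*h_s_2 + 1/2*h_s_3 + 1/8*h_s_4 + 1/8*h_s_5
  h_s_2 = 1 + 1/8*h_s_1 + 1/16*h_s_2 + 3/16*h_s_3 + 1/8*h_s_4 + 1/2*h_s_5
  h_s_3 = 1 + 1/4*h_s_1 + 1/16*h_s_2 + 1/2*h_s_3 + 1/8*h_s_4 + 1/16*h_s_5
  h_s_5 = 1 + 9/16*h_s_1 + 1/8*h_s_2 + 1/16*h_s_3 + 3/16*h_s_4 + 1/16*h_s_5

Substituting h_s_4 = 0 and rearranging gives the linear system (I - Q) h = 1:
  [13/16, -1/16, -1/2, -1/8] . (h_s_1, h_s_2, h_s_3, h_s_5) = 1
  [-1/8, 15/16, -3/16, -1/2] . (h_s_1, h_s_2, h_s_3, h_s_5) = 1
  [-1/4, -1/16, 1/2, -1/16] . (h_s_1, h_s_2, h_s_3, h_s_5) = 1
  [-9/16, -1/8, -1/16, 15/16] . (h_s_1, h_s_2, h_s_3, h_s_5) = 1

Solving yields:
  h_s_1 = 66224/8763
  h_s_2 = 21536/2921
  h_s_3 = 22160/2921
  h_s_5 = 62128/8763

Starting state is s_3, so the expected hitting time is h_s_3 = 22160/2921.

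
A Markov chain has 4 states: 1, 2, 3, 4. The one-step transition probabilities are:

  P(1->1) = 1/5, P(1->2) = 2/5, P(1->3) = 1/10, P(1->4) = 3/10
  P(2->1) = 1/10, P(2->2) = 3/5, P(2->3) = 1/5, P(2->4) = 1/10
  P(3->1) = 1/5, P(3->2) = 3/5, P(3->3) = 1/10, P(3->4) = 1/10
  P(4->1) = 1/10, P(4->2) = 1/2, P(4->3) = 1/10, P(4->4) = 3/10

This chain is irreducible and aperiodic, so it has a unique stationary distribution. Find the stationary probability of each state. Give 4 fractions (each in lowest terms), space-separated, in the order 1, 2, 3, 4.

Answer: 103/802 224/401 125/802 63/401

Derivation:
The stationary distribution satisfies pi = pi * P, i.e.:
  pi_1 = 1/5*pi_1 + 1/10*pi_2 + 1/5*pi_3 + 1/10*pi_4
  pi_2 = 2/5*pi_1 + 3/5*pi_2 + 3/5*pi_3 + 1/2*pi_4
  pi_3 = 1/10*pi_1 + 1/5*pi_2 + 1/10*pi_3 + 1/10*pi_4
  pi_4 = 3/10*pi_1 + 1/10*pi_2 + 1/10*pi_3 + 3/10*pi_4
with normalization: pi_1 + pi_2 + pi_3 + pi_4 = 1.

Using the first 3 balance equations plus normalization, the linear system A*pi = b is:
  [-4/5, 1/10, 1/5, 1/10] . pi = 0
  [2/5, -2/5, 3/5, 1/2] . pi = 0
  [1/10, 1/5, -9/10, 1/10] . pi = 0
  [1, 1, 1, 1] . pi = 1

Solving yields:
  pi_1 = 103/802
  pi_2 = 224/401
  pi_3 = 125/802
  pi_4 = 63/401

Verification (pi * P):
  103/802*1/5 + 224/401*1/10 + 125/802*1/5 + 63/401*1/10 = 103/802 = pi_1  (ok)
  103/802*2/5 + 224/401*3/5 + 125/802*3/5 + 63/401*1/2 = 224/401 = pi_2  (ok)
  103/802*1/10 + 224/401*1/5 + 125/802*1/10 + 63/401*1/10 = 125/802 = pi_3  (ok)
  103/802*3/10 + 224/401*1/10 + 125/802*1/10 + 63/401*3/10 = 63/401 = pi_4  (ok)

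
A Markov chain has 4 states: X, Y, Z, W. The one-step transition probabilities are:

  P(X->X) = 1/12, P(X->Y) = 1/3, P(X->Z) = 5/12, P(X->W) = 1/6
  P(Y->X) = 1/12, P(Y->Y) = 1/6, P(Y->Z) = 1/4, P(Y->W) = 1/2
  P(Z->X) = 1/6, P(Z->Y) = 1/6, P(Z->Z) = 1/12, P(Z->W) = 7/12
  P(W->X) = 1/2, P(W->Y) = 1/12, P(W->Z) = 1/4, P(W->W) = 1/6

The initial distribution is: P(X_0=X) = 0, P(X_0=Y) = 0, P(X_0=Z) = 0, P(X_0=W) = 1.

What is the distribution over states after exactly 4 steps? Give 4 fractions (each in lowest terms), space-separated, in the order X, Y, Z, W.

Answer: 331/1296 151/864 865/3456 3313/10368

Derivation:
Propagating the distribution step by step (d_{t+1} = d_t * P):
d_0 = (X=0, Y=0, Z=0, W=1)
  d_1[X] = 0*1/12 + 0*1/12 + 0*1/6 + 1*1/2 = 1/2
  d_1[Y] = 0*1/3 + 0*1/6 + 0*1/6 + 1*1/12 = 1/12
  d_1[Z] = 0*5/12 + 0*1/4 + 0*1/12 + 1*1/4 = 1/4
  d_1[W] = 0*1/6 + 0*1/2 + 0*7/12 + 1*1/6 = 1/6
d_1 = (X=1/2, Y=1/12, Z=1/4, W=1/6)
  d_2[X] = 1/2*1/12 + 1/12*1/12 + 1/4*1/6 + 1/6*1/2 = 25/144
  d_2[Y] = 1/2*1/3 + 1/12*1/6 + 1/4*1/6 + 1/6*1/12 = 17/72
  d_2[Z] = 1/2*5/12 + 1/12*1/4 + 1/4*1/12 + 1/6*1/4 = 7/24
  d_2[W] = 1/2*1/6 + 1/12*1/2 + 1/4*7/12 + 1/6*1/6 = 43/144
d_2 = (X=25/144, Y=17/72, Z=7/24, W=43/144)
  d_3[X] = 25/144*1/12 + 17/72*1/12 + 7/24*1/6 + 43/144*1/2 = 401/1728
  d_3[Y] = 25/144*1/3 + 17/72*1/6 + 7/24*1/6 + 43/144*1/12 = 295/1728
  d_3[Z] = 25/144*5/12 + 17/72*1/4 + 7/24*1/12 + 43/144*1/4 = 199/864
  d_3[W] = 25/144*1/6 + 17/72*1/2 + 7/24*7/12 + 43/144*1/6 = 317/864
d_3 = (X=401/1728, Y=295/1728, Z=199/864, W=317/864)
  d_4[X] = 401/1728*1/12 + 295/1728*1/12 + 199/864*1/6 + 317/864*1/2 = 331/1296
  d_4[Y] = 401/1728*1/3 + 295/1728*1/6 + 199/864*1/6 + 317/864*1/12 = 151/864
  d_4[Z] = 401/1728*5/12 + 295/1728*1/4 + 199/864*1/12 + 317/864*1/4 = 865/3456
  d_4[W] = 401/1728*1/6 + 295/1728*1/2 + 199/864*7/12 + 317/864*1/6 = 3313/10368
d_4 = (X=331/1296, Y=151/864, Z=865/3456, W=3313/10368)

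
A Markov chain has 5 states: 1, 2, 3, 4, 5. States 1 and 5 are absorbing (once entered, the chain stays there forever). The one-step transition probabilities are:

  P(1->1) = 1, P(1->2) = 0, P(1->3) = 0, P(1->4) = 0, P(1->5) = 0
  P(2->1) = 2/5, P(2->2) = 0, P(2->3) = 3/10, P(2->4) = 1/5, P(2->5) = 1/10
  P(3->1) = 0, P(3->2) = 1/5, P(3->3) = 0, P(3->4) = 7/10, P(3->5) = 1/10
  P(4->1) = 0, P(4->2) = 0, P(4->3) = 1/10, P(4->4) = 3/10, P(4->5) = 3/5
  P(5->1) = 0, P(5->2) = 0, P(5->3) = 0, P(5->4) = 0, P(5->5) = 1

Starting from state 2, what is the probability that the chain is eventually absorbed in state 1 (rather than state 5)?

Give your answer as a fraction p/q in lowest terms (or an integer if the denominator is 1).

Answer: 63/146

Derivation:
Let a_i = P(absorbed in 1 | start in state i).
Boundary conditions: a_1 = 1, a_5 = 0.
For each transient state i, a_i = sum_j P(i->j) * a_j:
  a_2 = 2/5*a_1 + 0*a_2 + 3/10*a_3 + 1/5*a_4 + 1/10*a_5
  a_3 = 0*a_1 + 1/5*a_2 + 0*a_3 + 7/10*a_4 + 1/10*a_5
  a_4 = 0*a_1 + 0*a_2 + 1/10*a_3 + 3/10*a_4 + 3/5*a_5

Substituting a_1 = 1 and a_5 = 0, rearrange to (I - Q) a = r where r[i] = P(i -> 1):
  [1, -3/10, -1/5] . (a_2, a_3, a_4) = 2/5
  [-1/5, 1, -7/10] . (a_2, a_3, a_4) = 0
  [0, -1/10, 7/10] . (a_2, a_3, a_4) = 0

Solving yields:
  a_2 = 63/146
  a_3 = 7/73
  a_4 = 1/73

Starting state is 2, so the absorption probability is a_2 = 63/146.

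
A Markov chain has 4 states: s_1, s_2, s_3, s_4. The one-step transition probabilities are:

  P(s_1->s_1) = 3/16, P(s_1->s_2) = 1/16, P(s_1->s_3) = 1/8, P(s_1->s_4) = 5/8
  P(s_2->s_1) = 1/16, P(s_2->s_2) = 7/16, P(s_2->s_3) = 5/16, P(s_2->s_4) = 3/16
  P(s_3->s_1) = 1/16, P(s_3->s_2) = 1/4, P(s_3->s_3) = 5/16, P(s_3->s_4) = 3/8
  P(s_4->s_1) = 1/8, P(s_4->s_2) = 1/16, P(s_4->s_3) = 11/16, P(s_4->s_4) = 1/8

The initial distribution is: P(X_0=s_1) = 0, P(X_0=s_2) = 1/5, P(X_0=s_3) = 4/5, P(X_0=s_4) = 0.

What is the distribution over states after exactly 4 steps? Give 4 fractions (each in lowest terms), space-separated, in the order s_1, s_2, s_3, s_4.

Propagating the distribution step by step (d_{t+1} = d_t * P):
d_0 = (s_1=0, s_2=1/5, s_3=4/5, s_4=0)
  d_1[s_1] = 0*3/16 + 1/5*1/16 + 4/5*1/16 + 0*1/8 = 1/16
  d_1[s_2] = 0*1/16 + 1/5*7/16 + 4/5*1/4 + 0*1/16 = 23/80
  d_1[s_3] = 0*1/8 + 1/5*5/16 + 4/5*5/16 + 0*11/16 = 5/16
  d_1[s_4] = 0*5/8 + 1/5*3/16 + 4/5*3/8 + 0*1/8 = 27/80
d_1 = (s_1=1/16, s_2=23/80, s_3=5/16, s_4=27/80)
  d_2[s_1] = 1/16*3/16 + 23/80*1/16 + 5/16*1/16 + 27/80*1/8 = 117/1280
  d_2[s_2] = 1/16*1/16 + 23/80*7/16 + 5/16*1/4 + 27/80*1/16 = 293/1280
  d_2[s_3] = 1/16*1/8 + 23/80*5/16 + 5/16*5/16 + 27/80*11/16 = 547/1280
  d_2[s_4] = 1/16*5/8 + 23/80*3/16 + 5/16*3/8 + 27/80*1/8 = 323/1280
d_2 = (s_1=117/1280, s_2=293/1280, s_3=547/1280, s_4=323/1280)
  d_3[s_1] = 117/1280*3/16 + 293/1280*1/16 + 547/1280*1/16 + 323/1280*1/8 = 1837/20480
  d_3[s_2] = 117/1280*1/16 + 293/1280*7/16 + 547/1280*1/4 + 323/1280*1/16 = 4679/20480
  d_3[s_3] = 117/1280*1/8 + 293/1280*5/16 + 547/1280*5/16 + 323/1280*11/16 = 7987/20480
  d_3[s_4] = 117/1280*5/8 + 293/1280*3/16 + 547/1280*3/8 + 323/1280*1/8 = 5977/20480
d_3 = (s_1=1837/20480, s_2=4679/20480, s_3=7987/20480, s_4=5977/20480)
  d_4[s_1] = 1837/20480*3/16 + 4679/20480*1/16 + 7987/20480*1/16 + 5977/20480*1/8 = 30131/327680
  d_4[s_2] = 1837/20480*1/16 + 4679/20480*7/16 + 7987/20480*1/4 + 5977/20480*1/16 = 14503/65536
  d_4[s_3] = 1837/20480*1/8 + 4679/20480*5/16 + 7987/20480*5/16 + 5977/20480*11/16 = 132751/327680
  d_4[s_4] = 1837/20480*5/8 + 4679/20480*3/16 + 7987/20480*3/8 + 5977/20480*1/8 = 92283/327680
d_4 = (s_1=30131/327680, s_2=14503/65536, s_3=132751/327680, s_4=92283/327680)

Answer: 30131/327680 14503/65536 132751/327680 92283/327680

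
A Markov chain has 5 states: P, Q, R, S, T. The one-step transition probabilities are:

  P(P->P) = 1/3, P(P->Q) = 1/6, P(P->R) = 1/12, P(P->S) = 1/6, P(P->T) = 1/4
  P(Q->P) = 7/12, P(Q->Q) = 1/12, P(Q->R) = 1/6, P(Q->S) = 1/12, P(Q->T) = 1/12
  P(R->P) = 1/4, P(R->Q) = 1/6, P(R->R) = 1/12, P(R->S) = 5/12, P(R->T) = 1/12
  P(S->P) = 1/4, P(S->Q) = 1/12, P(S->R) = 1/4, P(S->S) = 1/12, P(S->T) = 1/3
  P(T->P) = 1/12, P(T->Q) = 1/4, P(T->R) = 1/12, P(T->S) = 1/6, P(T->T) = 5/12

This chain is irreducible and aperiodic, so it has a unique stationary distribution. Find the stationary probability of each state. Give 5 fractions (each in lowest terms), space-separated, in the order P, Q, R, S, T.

Answer: 295/1039 167/1039 130/1039 177/1039 270/1039

Derivation:
The stationary distribution satisfies pi = pi * P, i.e.:
  pi_P = 1/3*pi_P + 7/12*pi_Q + 1/4*pi_R + 1/4*pi_S + 1/12*pi_T
  pi_Q = 1/6*pi_P + 1/12*pi_Q + 1/6*pi_R + 1/12*pi_S + 1/4*pi_T
  pi_R = 1/12*pi_P + 1/6*pi_Q + 1/12*pi_R + 1/4*pi_S + 1/12*pi_T
  pi_S = 1/6*pi_P + 1/12*pi_Q + 5/12*pi_R + 1/12*pi_S + 1/6*pi_T
  pi_T = 1/4*pi_P + 1/12*pi_Q + 1/12*pi_R + 1/3*pi_S + 5/12*pi_T
with normalization: pi_P + pi_Q + pi_R + pi_S + pi_T = 1.

Using the first 4 balance equations plus normalization, the linear system A*pi = b is:
  [-2/3, 7/12, 1/4, 1/4, 1/12] . pi = 0
  [1/6, -11/12, 1/6, 1/12, 1/4] . pi = 0
  [1/12, 1/6, -11/12, 1/4, 1/12] . pi = 0
  [1/6, 1/12, 5/12, -11/12, 1/6] . pi = 0
  [1, 1, 1, 1, 1] . pi = 1

Solving yields:
  pi_P = 295/1039
  pi_Q = 167/1039
  pi_R = 130/1039
  pi_S = 177/1039
  pi_T = 270/1039

Verification (pi * P):
  295/1039*1/3 + 167/1039*7/12 + 130/1039*1/4 + 177/1039*1/4 + 270/1039*1/12 = 295/1039 = pi_P  (ok)
  295/1039*1/6 + 167/1039*1/12 + 130/1039*1/6 + 177/1039*1/12 + 270/1039*1/4 = 167/1039 = pi_Q  (ok)
  295/1039*1/12 + 167/1039*1/6 + 130/1039*1/12 + 177/1039*1/4 + 270/1039*1/12 = 130/1039 = pi_R  (ok)
  295/1039*1/6 + 167/1039*1/12 + 130/1039*5/12 + 177/1039*1/12 + 270/1039*1/6 = 177/1039 = pi_S  (ok)
  295/1039*1/4 + 167/1039*1/12 + 130/1039*1/12 + 177/1039*1/3 + 270/1039*5/12 = 270/1039 = pi_T  (ok)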